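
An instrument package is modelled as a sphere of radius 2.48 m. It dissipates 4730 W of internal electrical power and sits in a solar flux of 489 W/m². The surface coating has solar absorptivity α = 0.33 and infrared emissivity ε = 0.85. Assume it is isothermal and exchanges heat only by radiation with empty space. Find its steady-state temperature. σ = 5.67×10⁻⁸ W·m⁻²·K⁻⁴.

At steady state, absorbed solar power + internal power = radiated power.
Absorbed: α·S·A_cross = 0.33·489·19.32 = 3118 W (cross-section πr²).
Total input = 3118 + 4730 = 7848 W.
Radiated: εσ·A_surf·T⁴ with A_surf = 4πr² = 77.29 m².
T⁴ = 7848/(0.85·5.67×10⁻⁸·77.29) = 2.107×10⁹ K⁴.

T ≈ 214 K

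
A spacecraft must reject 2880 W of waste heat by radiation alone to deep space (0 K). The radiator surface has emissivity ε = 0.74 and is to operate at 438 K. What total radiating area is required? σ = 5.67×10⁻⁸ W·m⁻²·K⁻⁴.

P = εσA T⁴ ⇒ A = P/(εσT⁴).
T⁴ = 3.680×10¹⁰ K⁴.
A = 2880/(0.74 × 5.67×10⁻⁸ × 3.680×10¹⁰).

A ≈ 1.87 m²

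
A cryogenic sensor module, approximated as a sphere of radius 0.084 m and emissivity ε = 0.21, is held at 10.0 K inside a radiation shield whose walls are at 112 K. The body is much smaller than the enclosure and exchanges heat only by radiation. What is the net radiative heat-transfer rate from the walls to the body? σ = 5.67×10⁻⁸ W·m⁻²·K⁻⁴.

For a small grey body in a large enclosure: P_net = εσA(T_body⁴ − T_wall⁴).
A = 4πr² = 0.08867 m²; T_body⁴ − T_wall⁴ = 10000 − 1.574×10⁸ = -1.573×10⁸ K⁴.
|P_net| = 0.21·5.67×10⁻⁸·0.08867·1.573×10⁸.

P_net ≈ 0.166 W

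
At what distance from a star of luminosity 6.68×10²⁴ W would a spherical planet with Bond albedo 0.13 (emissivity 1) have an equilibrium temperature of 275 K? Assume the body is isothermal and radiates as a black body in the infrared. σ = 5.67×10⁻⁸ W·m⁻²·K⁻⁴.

For an isothermal black-emitting sphere, (1−a)S·πr² = σ·4πr²·T⁴ ⇒ S = 4σT⁴/(1−a).
S = 4·5.67×10⁻⁸·(275)⁴/0.870 = 1491 W/m².
Flux falls as S = L/(4πd²), so d = √(L/(4πS)) = √(6.68×10²⁴/(4π·1491)).

d ≈ 1.89×10¹⁰ m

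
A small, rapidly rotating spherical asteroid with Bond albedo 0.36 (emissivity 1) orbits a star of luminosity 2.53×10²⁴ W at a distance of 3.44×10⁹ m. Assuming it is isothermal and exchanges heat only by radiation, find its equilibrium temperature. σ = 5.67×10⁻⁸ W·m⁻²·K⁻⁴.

T ≈ 468 K

First find the stellar flux at distance d: S = L/(4πd²) = 2.53×10²⁴/(4π·(3.44×10⁹)²) = 17010 W/m².
For an isothermal sphere, absorbed (1−a)S·πr² = emitted σ·4πr²·T⁴, so T⁴ = (1−a)S/(4σ).
T⁴ = 0.640·17010/(4·5.67×10⁻⁸) = 4.801×10¹⁰ K⁴.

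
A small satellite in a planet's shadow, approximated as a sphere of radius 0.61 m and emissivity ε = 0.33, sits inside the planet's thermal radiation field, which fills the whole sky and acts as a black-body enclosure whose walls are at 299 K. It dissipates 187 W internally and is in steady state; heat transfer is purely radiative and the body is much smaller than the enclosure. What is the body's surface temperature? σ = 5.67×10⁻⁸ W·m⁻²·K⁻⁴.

For a small grey body in a large enclosure, net radiated power = εσA(T⁴ − T_w⁴).
Steady state: P = εσA(T⁴ − T_w⁴) with A = 4πr² = 4.676 m².
T⁴ = P/(εσA) + T_w⁴ = 187/(0.33·5.67×10⁻⁸·4.676) + (299)⁴
    = 2.137×10⁹ + 7.993×10⁹ = 1.013×10¹⁰ K⁴.

T ≈ 317 K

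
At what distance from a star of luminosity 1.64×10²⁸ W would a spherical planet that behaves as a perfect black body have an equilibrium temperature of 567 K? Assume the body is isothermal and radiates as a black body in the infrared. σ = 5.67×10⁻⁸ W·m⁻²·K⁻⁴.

For an isothermal black-emitting sphere, (1−a)S·πr² = σ·4πr²·T⁴ ⇒ S = 4σT⁴/(1−a).
S = 4·5.67×10⁻⁸·(567)⁴/1.00 = 23440 W/m².
Flux falls as S = L/(4πd²), so d = √(L/(4πS)) = √(1.64×10²⁸/(4π·23440)).

d ≈ 2.36×10¹¹ m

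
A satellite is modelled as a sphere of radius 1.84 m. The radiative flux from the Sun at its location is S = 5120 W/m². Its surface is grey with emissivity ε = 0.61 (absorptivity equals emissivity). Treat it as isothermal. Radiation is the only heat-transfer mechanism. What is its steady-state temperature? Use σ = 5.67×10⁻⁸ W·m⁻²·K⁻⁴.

T ≈ 388 K

At equilibrium, absorbed power = emitted power.
Absorbing cross-section = πr² = 10.64 m²; emitting surface = 4πr² = 42.54 m² (ratio 4).
εS·A_cross = εσ·A_surf·T⁴  ⇒  T⁴ = S/(4σ)   (ε cancels).
T⁴ = 5120/(4·5.67×10⁻⁸) = 2.257×10¹⁰ K⁴.
T = (2.257×10¹⁰)^(1/4).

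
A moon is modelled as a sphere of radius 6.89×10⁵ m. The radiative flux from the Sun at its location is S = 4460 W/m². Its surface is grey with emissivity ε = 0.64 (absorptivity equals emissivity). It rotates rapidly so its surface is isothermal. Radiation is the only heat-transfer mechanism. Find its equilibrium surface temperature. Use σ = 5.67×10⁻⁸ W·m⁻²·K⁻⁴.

At equilibrium, absorbed power = emitted power.
Absorbing cross-section = πr² = 1.491×10¹² m²; emitting surface = 4πr² = 5.966×10¹² m² (ratio 4).
εS·A_cross = εσ·A_surf·T⁴  ⇒  T⁴ = S/(4σ)   (ε cancels).
T⁴ = 4460/(4·5.67×10⁻⁸) = 1.966×10¹⁰ K⁴.
T = (1.966×10¹⁰)^(1/4).

T ≈ 374 K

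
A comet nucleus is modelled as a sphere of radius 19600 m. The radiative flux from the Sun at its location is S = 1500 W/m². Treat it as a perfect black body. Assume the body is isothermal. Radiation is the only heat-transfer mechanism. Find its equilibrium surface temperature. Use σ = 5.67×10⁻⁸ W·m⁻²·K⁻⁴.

T ≈ 285 K

At equilibrium, absorbed power = emitted power.
Absorbing cross-section = πr² = 1.207×10⁹ m²; emitting surface = 4πr² = 4.827×10⁹ m² (ratio 4).
S·A_cross = εσ·A_surf·T⁴  ⇒  T⁴ = S/(4σ).
T⁴ = 1.00·1500/(4·5.67×10⁻⁸) = 6.614×10⁹ K⁴.
T = (6.614×10⁹)^(1/4).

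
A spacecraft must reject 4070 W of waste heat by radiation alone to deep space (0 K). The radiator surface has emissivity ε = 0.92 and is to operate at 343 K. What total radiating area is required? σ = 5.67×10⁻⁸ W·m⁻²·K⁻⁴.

A ≈ 5.64 m²

P = εσA T⁴ ⇒ A = P/(εσT⁴).
T⁴ = 1.384×10¹⁰ K⁴.
A = 4070/(0.92 × 5.67×10⁻⁸ × 1.384×10¹⁰).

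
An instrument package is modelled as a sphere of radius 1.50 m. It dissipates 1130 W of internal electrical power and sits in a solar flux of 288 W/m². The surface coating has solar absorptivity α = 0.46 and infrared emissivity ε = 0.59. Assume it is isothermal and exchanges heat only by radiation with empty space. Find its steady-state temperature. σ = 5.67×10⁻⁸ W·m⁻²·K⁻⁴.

At steady state, absorbed solar power + internal power = radiated power.
Absorbed: α·S·A_cross = 0.46·288·7.069 = 936.4 W (cross-section πr²).
Total input = 936.4 + 1130 = 2066 W.
Radiated: εσ·A_surf·T⁴ with A_surf = 4πr² = 28.27 m².
T⁴ = 2066/(0.59·5.67×10⁻⁸·28.27) = 2.185×10⁹ K⁴.

T ≈ 216 K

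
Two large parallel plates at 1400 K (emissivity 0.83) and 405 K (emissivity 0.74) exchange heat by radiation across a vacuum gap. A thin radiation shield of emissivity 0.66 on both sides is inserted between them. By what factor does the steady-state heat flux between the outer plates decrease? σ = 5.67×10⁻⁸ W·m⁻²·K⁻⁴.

factor ≈ 2.30

Without shield: q₀ = σΔ(T⁴)/(1/ε₁+1/ε₂−1) with denominator 1.556.
With shield the two gaps are in series; the resistances add: (1/ε₁+1/ε_s−1)+(1/ε_s+1/ε₂−1) = 1.720+1.867 = 3.586.
Heat-flux ratio q₀/q = 3.586/1.556.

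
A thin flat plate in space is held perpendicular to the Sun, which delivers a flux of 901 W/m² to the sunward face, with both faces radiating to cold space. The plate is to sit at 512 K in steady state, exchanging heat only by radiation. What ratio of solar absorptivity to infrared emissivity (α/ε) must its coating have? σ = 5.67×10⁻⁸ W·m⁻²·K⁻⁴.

Balance: αS·A = εσ·2A·T⁴ ⇒ α/ε = 2σT⁴/S.
α/ε = 2·5.67×10⁻⁸·(512)⁴/901 = 2·5.67×10⁻⁸·6.872×10¹⁰/901.

α/ε ≈ 8.65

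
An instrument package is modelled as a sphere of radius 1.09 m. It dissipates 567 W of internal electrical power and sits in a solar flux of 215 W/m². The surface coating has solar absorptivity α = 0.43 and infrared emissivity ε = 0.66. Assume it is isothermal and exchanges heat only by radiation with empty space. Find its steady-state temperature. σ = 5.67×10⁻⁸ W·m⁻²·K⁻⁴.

T ≈ 201 K

At steady state, absorbed solar power + internal power = radiated power.
Absorbed: α·S·A_cross = 0.43·215·3.733 = 345.1 W (cross-section πr²).
Total input = 345.1 + 567 = 912.1 W.
Radiated: εσ·A_surf·T⁴ with A_surf = 4πr² = 14.93 m².
T⁴ = 912.1/(0.66·5.67×10⁻⁸·14.93) = 1.632×10⁹ K⁴.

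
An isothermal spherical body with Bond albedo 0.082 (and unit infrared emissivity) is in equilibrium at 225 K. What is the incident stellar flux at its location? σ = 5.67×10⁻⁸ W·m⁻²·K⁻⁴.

S ≈ 633 W/m²

(1−a)S·πr² = σ·4πr²·T⁴ ⇒ S = 4σT⁴/(1−a).
S = 4·5.67×10⁻⁸·2.563×10⁹/0.918.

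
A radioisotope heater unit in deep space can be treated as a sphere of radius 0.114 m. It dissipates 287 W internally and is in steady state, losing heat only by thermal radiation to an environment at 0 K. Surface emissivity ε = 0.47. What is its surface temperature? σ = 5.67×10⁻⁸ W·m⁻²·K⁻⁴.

Steady state: internal power = radiated power, P = εσA T⁴.
Radiating area A = 4πr² = 0.1633 m².
T⁴ = P/(εσA) = 287/(0.47·5.67×10⁻⁸·0.1633) = 6.594×10¹⁰ K⁴.
T = (6.594×10¹⁰)^(1/4).

T ≈ 507 K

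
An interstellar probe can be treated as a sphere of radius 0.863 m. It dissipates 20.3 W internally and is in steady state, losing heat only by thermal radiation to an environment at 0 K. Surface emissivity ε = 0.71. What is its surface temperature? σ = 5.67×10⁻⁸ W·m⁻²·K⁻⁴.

T ≈ 85.7 K

Steady state: internal power = radiated power, P = εσA T⁴.
Radiating area A = 4πr² = 9.359 m².
T⁴ = P/(εσA) = 20.3/(0.71·5.67×10⁻⁸·9.359) = 5.388×10⁷ K⁴.
T = (5.388×10⁷)^(1/4).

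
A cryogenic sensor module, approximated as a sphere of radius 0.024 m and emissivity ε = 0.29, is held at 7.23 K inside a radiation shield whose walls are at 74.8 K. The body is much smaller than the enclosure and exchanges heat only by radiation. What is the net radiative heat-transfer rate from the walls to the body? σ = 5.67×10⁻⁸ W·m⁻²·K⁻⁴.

For a small grey body in a large enclosure: P_net = εσA(T_body⁴ − T_wall⁴).
A = 4πr² = 0.007238 m²; T_body⁴ − T_wall⁴ = 2732 − 3.130×10⁷ = -3.130×10⁷ K⁴.
|P_net| = 0.29·5.67×10⁻⁸·0.007238·3.130×10⁷.

P_net ≈ 0.00373 W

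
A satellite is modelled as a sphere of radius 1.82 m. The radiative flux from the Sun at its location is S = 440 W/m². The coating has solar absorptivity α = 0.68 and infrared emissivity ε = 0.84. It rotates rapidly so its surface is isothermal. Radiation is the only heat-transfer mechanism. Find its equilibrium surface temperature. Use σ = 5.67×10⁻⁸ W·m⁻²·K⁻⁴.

At equilibrium, absorbed power = emitted power.
Absorbing cross-section = πr² = 10.41 m²; emitting surface = 4πr² = 41.62 m² (ratio 4).
αS·A_cross = εσ·A_surf·T⁴  ⇒  T⁴ = αS/(ε·4σ).
T⁴ = 0.680·440/(0.84·4·5.67×10⁻⁸) = 1.571×10⁹ K⁴.
T = (1.571×10⁹)^(1/4).

T ≈ 199 K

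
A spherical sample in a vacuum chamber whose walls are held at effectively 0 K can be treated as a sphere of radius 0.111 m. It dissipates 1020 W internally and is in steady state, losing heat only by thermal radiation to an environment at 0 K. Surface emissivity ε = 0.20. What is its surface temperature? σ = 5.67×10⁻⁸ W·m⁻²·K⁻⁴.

T ≈ 873 K

Steady state: internal power = radiated power, P = εσA T⁴.
Radiating area A = 4πr² = 0.1548 m².
T⁴ = P/(εσA) = 1020/(0.20·5.67×10⁻⁸·0.1548) = 5.809×10¹¹ K⁴.
T = (5.809×10¹¹)^(1/4).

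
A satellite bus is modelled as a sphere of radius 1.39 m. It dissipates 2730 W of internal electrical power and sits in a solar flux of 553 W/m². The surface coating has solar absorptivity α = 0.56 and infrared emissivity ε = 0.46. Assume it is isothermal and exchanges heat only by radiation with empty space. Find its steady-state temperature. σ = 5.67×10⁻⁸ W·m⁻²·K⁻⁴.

At steady state, absorbed solar power + internal power = radiated power.
Absorbed: α·S·A_cross = 0.56·553·6.070 = 1880 W (cross-section πr²).
Total input = 1880 + 2730 = 4610 W.
Radiated: εσ·A_surf·T⁴ with A_surf = 4πr² = 24.28 m².
T⁴ = 4610/(0.46·5.67×10⁻⁸·24.28) = 7.279×10⁹ K⁴.

T ≈ 292 K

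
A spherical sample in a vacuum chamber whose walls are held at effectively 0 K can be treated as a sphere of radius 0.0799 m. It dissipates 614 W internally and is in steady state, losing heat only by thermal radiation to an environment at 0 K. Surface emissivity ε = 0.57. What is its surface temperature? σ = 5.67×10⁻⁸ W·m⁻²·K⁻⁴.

Steady state: internal power = radiated power, P = εσA T⁴.
Radiating area A = 4πr² = 0.08022 m².
T⁴ = P/(εσA) = 614/(0.57·5.67×10⁻⁸·0.08022) = 2.368×10¹¹ K⁴.
T = (2.368×10¹¹)^(1/4).

T ≈ 698 K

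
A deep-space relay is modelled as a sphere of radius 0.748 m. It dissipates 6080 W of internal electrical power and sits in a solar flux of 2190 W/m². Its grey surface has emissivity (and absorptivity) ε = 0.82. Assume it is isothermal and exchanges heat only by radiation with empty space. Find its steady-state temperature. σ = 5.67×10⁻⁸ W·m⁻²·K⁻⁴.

T ≈ 410 K

At steady state, absorbed solar power + internal power = radiated power.
Absorbed: α·S·A_cross = 0.82·2190·1.758 = 3157 W (cross-section πr²).
Total input = 3157 + 6080 = 9237 W.
Radiated: εσ·A_surf·T⁴ with A_surf = 4πr² = 7.031 m².
T⁴ = 9237/(0.82·5.67×10⁻⁸·7.031) = 2.826×10¹⁰ K⁴.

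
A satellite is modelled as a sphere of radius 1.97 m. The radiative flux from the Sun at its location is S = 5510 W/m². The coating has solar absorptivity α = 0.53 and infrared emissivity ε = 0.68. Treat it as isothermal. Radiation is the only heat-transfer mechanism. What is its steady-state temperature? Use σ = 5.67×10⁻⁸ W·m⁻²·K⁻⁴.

T ≈ 371 K

At equilibrium, absorbed power = emitted power.
Absorbing cross-section = πr² = 12.19 m²; emitting surface = 4πr² = 48.77 m² (ratio 4).
αS·A_cross = εσ·A_surf·T⁴  ⇒  T⁴ = αS/(ε·4σ).
T⁴ = 0.530·5510/(0.68·4·5.67×10⁻⁸) = 1.894×10¹⁰ K⁴.
T = (1.894×10¹⁰)^(1/4).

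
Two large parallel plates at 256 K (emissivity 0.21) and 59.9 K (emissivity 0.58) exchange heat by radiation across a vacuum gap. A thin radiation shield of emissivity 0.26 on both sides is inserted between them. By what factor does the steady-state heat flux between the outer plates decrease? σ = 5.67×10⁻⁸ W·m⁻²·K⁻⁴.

factor ≈ 2.22

Without shield: q₀ = σΔ(T⁴)/(1/ε₁+1/ε₂−1) with denominator 5.486.
With shield the two gaps are in series; the resistances add: (1/ε₁+1/ε_s−1)+(1/ε_s+1/ε₂−1) = 7.608+4.570 = 12.18.
Heat-flux ratio q₀/q = 12.18/5.486.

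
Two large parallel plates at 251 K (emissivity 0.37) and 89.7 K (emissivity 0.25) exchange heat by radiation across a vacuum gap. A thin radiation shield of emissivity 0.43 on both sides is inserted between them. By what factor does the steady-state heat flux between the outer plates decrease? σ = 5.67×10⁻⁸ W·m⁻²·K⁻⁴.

factor ≈ 1.64

Without shield: q₀ = σΔ(T⁴)/(1/ε₁+1/ε₂−1) with denominator 5.703.
With shield the two gaps are in series; the resistances add: (1/ε₁+1/ε_s−1)+(1/ε_s+1/ε₂−1) = 4.028+5.326 = 9.354.
Heat-flux ratio q₀/q = 9.354/5.703.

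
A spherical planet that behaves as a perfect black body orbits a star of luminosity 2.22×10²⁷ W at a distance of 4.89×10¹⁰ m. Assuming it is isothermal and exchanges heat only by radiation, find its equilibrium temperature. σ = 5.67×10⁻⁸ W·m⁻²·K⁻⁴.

First find the stellar flux at distance d: S = L/(4πd²) = 2.22×10²⁷/(4π·(4.89×10¹⁰)²) = 73880 W/m².
For an isothermal sphere, absorbed (1−a)S·πr² = emitted σ·4πr²·T⁴, so T⁴ = (1−a)S/(4σ).
T⁴ = 1.00·73880/(4·5.67×10⁻⁸) = 3.257×10¹¹ K⁴.

T ≈ 755 K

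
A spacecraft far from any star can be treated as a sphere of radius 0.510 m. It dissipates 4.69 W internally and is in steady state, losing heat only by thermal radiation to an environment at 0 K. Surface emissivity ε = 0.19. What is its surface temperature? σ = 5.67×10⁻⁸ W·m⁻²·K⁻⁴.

T ≈ 107 K

Steady state: internal power = radiated power, P = εσA T⁴.
Radiating area A = 4πr² = 3.269 m².
T⁴ = P/(εσA) = 4.69/(0.19·5.67×10⁻⁸·3.269) = 1.332×10⁸ K⁴.
T = (1.332×10⁸)^(1/4).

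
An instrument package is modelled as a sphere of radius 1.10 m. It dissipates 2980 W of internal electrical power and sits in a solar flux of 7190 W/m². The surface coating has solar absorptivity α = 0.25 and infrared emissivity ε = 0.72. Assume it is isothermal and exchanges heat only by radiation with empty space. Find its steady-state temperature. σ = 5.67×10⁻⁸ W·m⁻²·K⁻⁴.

T ≈ 355 K

At steady state, absorbed solar power + internal power = radiated power.
Absorbed: α·S·A_cross = 0.25·7190·3.801 = 6833 W (cross-section πr²).
Total input = 6833 + 2980 = 9813 W.
Radiated: εσ·A_surf·T⁴ with A_surf = 4πr² = 15.21 m².
T⁴ = 9813/(0.72·5.67×10⁻⁸·15.21) = 1.581×10¹⁰ K⁴.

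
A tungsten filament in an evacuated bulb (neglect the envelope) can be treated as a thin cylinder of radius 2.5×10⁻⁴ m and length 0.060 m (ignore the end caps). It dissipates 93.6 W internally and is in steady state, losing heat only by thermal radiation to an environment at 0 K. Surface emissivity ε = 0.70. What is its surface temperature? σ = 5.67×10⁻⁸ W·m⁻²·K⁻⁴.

T ≈ 2240 K

Steady state: internal power = radiated power, P = εσA T⁴.
Radiating area A = 2πrL = 9.425×10⁻⁵ m².
T⁴ = P/(εσA) = 93.6/(0.70·5.67×10⁻⁸·9.425×10⁻⁵) = 2.502×10¹³ K⁴.
T = (2.502×10¹³)^(1/4).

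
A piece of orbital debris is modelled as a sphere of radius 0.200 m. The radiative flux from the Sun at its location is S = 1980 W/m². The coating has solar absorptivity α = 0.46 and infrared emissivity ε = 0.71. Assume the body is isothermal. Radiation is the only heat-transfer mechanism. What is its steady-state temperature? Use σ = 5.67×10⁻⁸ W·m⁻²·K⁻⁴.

At equilibrium, absorbed power = emitted power.
Absorbing cross-section = πr² = 0.1257 m²; emitting surface = 4πr² = 0.5027 m² (ratio 4).
αS·A_cross = εσ·A_surf·T⁴  ⇒  T⁴ = αS/(ε·4σ).
T⁴ = 0.460·1980/(0.71·4·5.67×10⁻⁸) = 5.656×10⁹ K⁴.
T = (5.656×10⁹)^(1/4).

T ≈ 274 K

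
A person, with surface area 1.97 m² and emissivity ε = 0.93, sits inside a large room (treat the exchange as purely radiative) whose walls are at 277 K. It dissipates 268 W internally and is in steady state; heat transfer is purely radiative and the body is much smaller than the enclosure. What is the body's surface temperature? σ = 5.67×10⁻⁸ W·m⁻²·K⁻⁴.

For a small grey body in a large enclosure, net radiated power = εσA(T⁴ − T_w⁴).
Steady state: P = εσA(T⁴ − T_w⁴) with A = 1.97 m².
T⁴ = P/(εσA) + T_w⁴ = 268/(0.93·5.67×10⁻⁸·1.970) + (277)⁴
    = 2.580×10⁹ + 5.887×10⁹ = 8.467×10⁹ K⁴.

T ≈ 303 K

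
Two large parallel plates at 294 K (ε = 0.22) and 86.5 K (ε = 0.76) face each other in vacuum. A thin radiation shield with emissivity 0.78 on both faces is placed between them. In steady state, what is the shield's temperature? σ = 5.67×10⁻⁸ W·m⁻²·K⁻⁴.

T_s ≈ 209 K

In steady state the net flux on the hot side equals that on the cold side.
σ(T₁⁴−T_s⁴)/D₁ = σ(T_s⁴−T₂⁴)/D₂, with D₁ = 1/ε₁+1/ε_s−1 = 4.828, D₂ = 1/ε_s+1/ε₂−1 = 1.598.
Solve for T_s⁴: T_s⁴ = (D₂·T₁⁴ + D₁·T₂⁴)/(D₁+D₂) = 1.900×10⁹ K⁴.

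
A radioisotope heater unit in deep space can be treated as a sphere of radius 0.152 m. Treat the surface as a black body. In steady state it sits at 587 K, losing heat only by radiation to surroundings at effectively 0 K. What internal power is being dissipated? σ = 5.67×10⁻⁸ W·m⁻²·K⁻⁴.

Steady state: P = εσA T⁴.
A = 4πr² = 0.2903 m²; T⁴ = (587)⁴ = 1.187×10¹¹ K⁴.
P = 1.0 × 5.67×10⁻⁸ × 0.2903 × 1.187×10¹¹.

P ≈ 1950 W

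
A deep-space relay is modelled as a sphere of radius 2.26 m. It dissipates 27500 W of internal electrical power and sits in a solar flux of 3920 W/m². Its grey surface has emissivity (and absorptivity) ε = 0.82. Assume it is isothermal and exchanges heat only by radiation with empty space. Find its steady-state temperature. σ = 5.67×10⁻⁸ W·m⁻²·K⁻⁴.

T ≈ 403 K

At steady state, absorbed solar power + internal power = radiated power.
Absorbed: α·S·A_cross = 0.82·3920·16.05 = 51580 W (cross-section πr²).
Total input = 51580 + 27500 = 79080 W.
Radiated: εσ·A_surf·T⁴ with A_surf = 4πr² = 64.18 m².
T⁴ = 79080/(0.82·5.67×10⁻⁸·64.18) = 2.650×10¹⁰ K⁴.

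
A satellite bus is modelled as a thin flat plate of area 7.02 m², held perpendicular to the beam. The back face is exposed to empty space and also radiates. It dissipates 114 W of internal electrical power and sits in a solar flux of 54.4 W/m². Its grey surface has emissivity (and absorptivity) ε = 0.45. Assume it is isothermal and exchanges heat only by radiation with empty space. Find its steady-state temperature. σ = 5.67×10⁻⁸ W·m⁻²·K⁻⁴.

T ≈ 168 K

At steady state, absorbed solar power + internal power = radiated power.
Absorbed: α·S·A_cross = 0.45·54.4·7.020 = 171.8 W (cross-section A).
Total input = 171.8 + 114 = 285.8 W.
Radiated: εσ·A_surf·T⁴ with A_surf = 2A = 14.04 m².
T⁴ = 285.8/(0.45·5.67×10⁻⁸·14.04) = 7.979×10⁸ K⁴.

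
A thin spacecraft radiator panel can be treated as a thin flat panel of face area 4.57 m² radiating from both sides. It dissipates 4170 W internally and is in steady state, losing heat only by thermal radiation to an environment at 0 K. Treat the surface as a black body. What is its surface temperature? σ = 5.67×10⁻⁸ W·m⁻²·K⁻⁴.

Steady state: internal power = radiated power, P = εσA T⁴.
Radiating area A = 2·4.57 = 9.140 m².
T⁴ = P/(εσA) = 4170/(1.0·5.67×10⁻⁸·9.140) = 8.046×10⁹ K⁴.
T = (8.046×10⁹)^(1/4).

T ≈ 300 K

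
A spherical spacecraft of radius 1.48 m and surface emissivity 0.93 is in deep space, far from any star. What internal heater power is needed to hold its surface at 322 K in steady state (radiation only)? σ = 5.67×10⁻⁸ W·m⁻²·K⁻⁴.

P ≈ 15600 W

P = εσ·4πr²·T⁴.
4πr² = 27.53 m²; T⁴ = 1.075×10¹⁰ K⁴.
P = 0.93·5.67×10⁻⁸·27.53·1.075×10¹⁰.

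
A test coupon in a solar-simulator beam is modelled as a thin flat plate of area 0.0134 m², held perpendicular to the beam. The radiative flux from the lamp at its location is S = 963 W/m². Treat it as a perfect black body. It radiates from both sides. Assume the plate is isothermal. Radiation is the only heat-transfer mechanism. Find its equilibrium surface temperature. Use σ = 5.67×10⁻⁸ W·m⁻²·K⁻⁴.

At equilibrium, absorbed power = emitted power.
Absorbing cross-section = A = 0.01340 m²; emitting surface = 2A = 0.02680 m² (ratio 2).
S·A_cross = εσ·A_surf·T⁴  ⇒  T⁴ = S/(2σ).
T⁴ = 1.00·963/(2·5.67×10⁻⁸) = 8.492×10⁹ K⁴.
T = (8.492×10⁹)^(1/4).

T ≈ 304 K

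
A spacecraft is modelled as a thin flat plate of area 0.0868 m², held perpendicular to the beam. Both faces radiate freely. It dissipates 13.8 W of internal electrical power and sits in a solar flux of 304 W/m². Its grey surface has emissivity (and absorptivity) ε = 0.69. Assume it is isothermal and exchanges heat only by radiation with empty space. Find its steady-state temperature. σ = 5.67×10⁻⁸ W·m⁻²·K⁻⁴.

At steady state, absorbed solar power + internal power = radiated power.
Absorbed: α·S·A_cross = 0.69·304·0.08680 = 18.21 W (cross-section A).
Total input = 18.21 + 13.8 = 32.01 W.
Radiated: εσ·A_surf·T⁴ with A_surf = 2A = 0.1736 m².
T⁴ = 32.01/(0.69·5.67×10⁻⁸·0.1736) = 4.713×10⁹ K⁴.

T ≈ 262 K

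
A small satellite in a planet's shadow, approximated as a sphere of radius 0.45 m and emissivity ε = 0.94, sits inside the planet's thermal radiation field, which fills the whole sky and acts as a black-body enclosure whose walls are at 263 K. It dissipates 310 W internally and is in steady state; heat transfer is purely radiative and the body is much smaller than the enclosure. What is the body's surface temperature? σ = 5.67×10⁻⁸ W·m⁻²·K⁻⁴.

For a small grey body in a large enclosure, net radiated power = εσA(T⁴ − T_w⁴).
Steady state: P = εσA(T⁴ − T_w⁴) with A = 4πr² = 2.545 m².
T⁴ = P/(εσA) + T_w⁴ = 310/(0.94·5.67×10⁻⁸·2.545) + (263)⁴
    = 2.286×10⁹ + 4.784×10⁹ = 7.070×10⁹ K⁴.

T ≈ 290 K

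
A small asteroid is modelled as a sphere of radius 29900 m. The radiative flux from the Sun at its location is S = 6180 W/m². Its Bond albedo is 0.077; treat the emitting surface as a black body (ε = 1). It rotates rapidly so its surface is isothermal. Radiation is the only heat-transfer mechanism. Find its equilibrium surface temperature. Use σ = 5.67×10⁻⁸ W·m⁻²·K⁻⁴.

At equilibrium, absorbed power = emitted power.
Absorbing cross-section = πr² = 2.809×10⁹ m²; emitting surface = 4πr² = 1.123×10¹⁰ m² (ratio 4).
(1−a)S·A_cross = εσ·A_surf·T⁴  ⇒  T⁴ = (1−a)S/(4σ).
T⁴ = 0.923·6180/(4·5.67×10⁻⁸) = 2.515×10¹⁰ K⁴.
T = (2.515×10¹⁰)^(1/4).

T ≈ 398 K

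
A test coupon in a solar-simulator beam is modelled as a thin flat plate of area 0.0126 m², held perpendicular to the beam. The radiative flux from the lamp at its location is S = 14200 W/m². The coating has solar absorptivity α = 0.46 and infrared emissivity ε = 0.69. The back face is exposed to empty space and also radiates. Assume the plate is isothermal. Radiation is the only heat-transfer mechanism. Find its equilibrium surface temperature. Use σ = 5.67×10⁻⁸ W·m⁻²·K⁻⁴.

At equilibrium, absorbed power = emitted power.
Absorbing cross-section = A = 0.01260 m²; emitting surface = 2A = 0.02520 m² (ratio 2).
αS·A_cross = εσ·A_surf·T⁴  ⇒  T⁴ = αS/(ε·2σ).
T⁴ = 0.460·14200/(0.69·2·5.67×10⁻⁸) = 8.348×10¹⁰ K⁴.
T = (8.348×10¹⁰)^(1/4).

T ≈ 538 K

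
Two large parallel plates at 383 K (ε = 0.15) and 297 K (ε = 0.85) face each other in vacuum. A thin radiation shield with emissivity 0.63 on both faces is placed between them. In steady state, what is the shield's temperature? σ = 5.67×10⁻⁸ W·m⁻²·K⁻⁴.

In steady state the net flux on the hot side equals that on the cold side.
σ(T₁⁴−T_s⁴)/D₁ = σ(T_s⁴−T₂⁴)/D₂, with D₁ = 1/ε₁+1/ε_s−1 = 7.254, D₂ = 1/ε_s+1/ε₂−1 = 1.764.
Solve for T_s⁴: T_s⁴ = (D₂·T₁⁴ + D₁·T₂⁴)/(D₁+D₂) = 1.047×10¹⁰ K⁴.

T_s ≈ 320 K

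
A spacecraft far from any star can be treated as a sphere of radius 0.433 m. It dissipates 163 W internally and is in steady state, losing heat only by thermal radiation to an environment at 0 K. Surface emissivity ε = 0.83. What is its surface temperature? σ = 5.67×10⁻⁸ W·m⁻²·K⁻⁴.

T ≈ 196 K

Steady state: internal power = radiated power, P = εσA T⁴.
Radiating area A = 4πr² = 2.356 m².
T⁴ = P/(εσA) = 163/(0.83·5.67×10⁻⁸·2.356) = 1.470×10⁹ K⁴.
T = (1.470×10⁹)^(1/4).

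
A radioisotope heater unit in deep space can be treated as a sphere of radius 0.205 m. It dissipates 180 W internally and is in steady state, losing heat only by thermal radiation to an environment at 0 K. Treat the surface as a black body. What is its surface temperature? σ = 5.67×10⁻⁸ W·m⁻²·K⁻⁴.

Steady state: internal power = radiated power, P = εσA T⁴.
Radiating area A = 4πr² = 0.5281 m².
T⁴ = P/(εσA) = 180/(1.0·5.67×10⁻⁸·0.5281) = 6.011×10⁹ K⁴.
T = (6.011×10⁹)^(1/4).

T ≈ 278 K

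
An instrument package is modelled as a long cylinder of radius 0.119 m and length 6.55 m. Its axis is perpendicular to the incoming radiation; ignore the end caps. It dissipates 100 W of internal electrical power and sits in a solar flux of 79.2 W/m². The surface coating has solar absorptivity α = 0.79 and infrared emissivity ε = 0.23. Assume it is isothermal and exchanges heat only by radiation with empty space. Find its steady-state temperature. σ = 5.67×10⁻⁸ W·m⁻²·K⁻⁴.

T ≈ 236 K

At steady state, absorbed solar power + internal power = radiated power.
Absorbed: α·S·A_cross = 0.79·79.2·1.559 = 97.54 W (cross-section 2rL).
Total input = 97.54 + 100 = 197.5 W.
Radiated: εσ·A_surf·T⁴ with A_surf = 2πrL = 4.897 m².
T⁴ = 197.5/(0.23·5.67×10⁻⁸·4.897) = 3.093×10⁹ K⁴.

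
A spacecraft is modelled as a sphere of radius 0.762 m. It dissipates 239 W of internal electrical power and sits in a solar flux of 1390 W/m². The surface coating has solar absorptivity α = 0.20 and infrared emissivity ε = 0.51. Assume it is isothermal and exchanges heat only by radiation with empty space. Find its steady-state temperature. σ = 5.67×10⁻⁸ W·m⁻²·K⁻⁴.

T ≈ 244 K

At steady state, absorbed solar power + internal power = radiated power.
Absorbed: α·S·A_cross = 0.20·1390·1.824 = 507.1 W (cross-section πr²).
Total input = 507.1 + 239 = 746.1 W.
Radiated: εσ·A_surf·T⁴ with A_surf = 4πr² = 7.297 m².
T⁴ = 746.1/(0.51·5.67×10⁻⁸·7.297) = 3.536×10⁹ K⁴.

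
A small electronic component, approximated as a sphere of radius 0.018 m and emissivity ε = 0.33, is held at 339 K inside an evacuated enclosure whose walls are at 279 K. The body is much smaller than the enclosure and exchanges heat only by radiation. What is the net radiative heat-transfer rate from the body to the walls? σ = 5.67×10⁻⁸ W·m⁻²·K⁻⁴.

P_net ≈ 0.545 W

For a small grey body in a large enclosure: P_net = εσA(T_body⁴ − T_wall⁴).
A = 4πr² = 0.004072 m²; T_body⁴ − T_wall⁴ = 1.321×10¹⁰ − 6.059×10⁹ = 7.148×10⁹ K⁴.
|P_net| = 0.33·5.67×10⁻⁸·0.004072·7.148×10⁹.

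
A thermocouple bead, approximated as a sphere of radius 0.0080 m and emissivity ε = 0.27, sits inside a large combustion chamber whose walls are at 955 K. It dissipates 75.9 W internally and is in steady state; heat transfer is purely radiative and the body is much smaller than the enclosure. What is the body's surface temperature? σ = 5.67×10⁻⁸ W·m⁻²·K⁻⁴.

For a small grey body in a large enclosure, net radiated power = εσA(T⁴ − T_w⁴).
Steady state: P = εσA(T⁴ − T_w⁴) with A = 4πr² = 8.042×10⁻⁴ m².
T⁴ = P/(εσA) + T_w⁴ = 75.9/(0.27·5.67×10⁻⁸·8.042×10⁻⁴) + (955)⁴
    = 6.165×10¹² + 8.318×10¹¹ = 6.996×10¹² K⁴.

T ≈ 1630 K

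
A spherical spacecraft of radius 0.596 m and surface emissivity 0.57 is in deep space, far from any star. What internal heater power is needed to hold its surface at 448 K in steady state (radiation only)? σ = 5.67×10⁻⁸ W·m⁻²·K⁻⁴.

P ≈ 5810 W

P = εσ·4πr²·T⁴.
4πr² = 4.464 m²; T⁴ = 4.028×10¹⁰ K⁴.
P = 0.57·5.67×10⁻⁸·4.464·4.028×10¹⁰.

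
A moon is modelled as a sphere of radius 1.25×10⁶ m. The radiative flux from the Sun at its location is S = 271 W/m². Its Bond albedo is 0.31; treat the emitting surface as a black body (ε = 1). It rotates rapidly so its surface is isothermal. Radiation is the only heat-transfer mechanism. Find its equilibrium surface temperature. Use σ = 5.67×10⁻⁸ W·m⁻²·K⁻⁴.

T ≈ 169 K

At equilibrium, absorbed power = emitted power.
Absorbing cross-section = πr² = 4.909×10¹² m²; emitting surface = 4πr² = 1.963×10¹³ m² (ratio 4).
(1−a)S·A_cross = εσ·A_surf·T⁴  ⇒  T⁴ = (1−a)S/(4σ).
T⁴ = 0.690·271/(4·5.67×10⁻⁸) = 8.245×10⁸ K⁴.
T = (8.245×10⁸)^(1/4).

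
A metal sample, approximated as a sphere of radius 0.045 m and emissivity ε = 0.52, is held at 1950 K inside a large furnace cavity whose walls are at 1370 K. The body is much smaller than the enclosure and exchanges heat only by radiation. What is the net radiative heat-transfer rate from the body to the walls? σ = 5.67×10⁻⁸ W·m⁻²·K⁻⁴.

For a small grey body in a large enclosure: P_net = εσA(T_body⁴ − T_wall⁴).
A = 4πr² = 0.02545 m²; T_body⁴ − T_wall⁴ = 1.446×10¹³ − 3.523×10¹² = 1.094×10¹³ K⁴.
|P_net| = 0.52·5.67×10⁻⁸·0.02545·1.094×10¹³.

P_net ≈ 8210 W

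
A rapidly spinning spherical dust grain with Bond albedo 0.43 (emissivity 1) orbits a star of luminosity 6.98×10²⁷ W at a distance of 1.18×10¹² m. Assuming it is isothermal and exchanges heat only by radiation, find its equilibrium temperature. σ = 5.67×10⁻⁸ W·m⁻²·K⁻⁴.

T ≈ 178 K

First find the stellar flux at distance d: S = L/(4πd²) = 6.98×10²⁷/(4π·(1.18×10¹²)²) = 398.9 W/m².
For an isothermal sphere, absorbed (1−a)S·πr² = emitted σ·4πr²·T⁴, so T⁴ = (1−a)S/(4σ).
T⁴ = 0.570·398.9/(4·5.67×10⁻⁸) = 1.003×10⁹ K⁴.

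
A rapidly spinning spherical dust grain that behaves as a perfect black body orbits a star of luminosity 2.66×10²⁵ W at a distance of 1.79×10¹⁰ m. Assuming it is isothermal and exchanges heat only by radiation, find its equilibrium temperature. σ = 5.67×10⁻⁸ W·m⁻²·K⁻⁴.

First find the stellar flux at distance d: S = L/(4πd²) = 2.66×10²⁵/(4π·(1.79×10¹⁰)²) = 6606 W/m².
For an isothermal sphere, absorbed (1−a)S·πr² = emitted σ·4πr²·T⁴, so T⁴ = (1−a)S/(4σ).
T⁴ = 1.00·6606/(4·5.67×10⁻⁸) = 2.913×10¹⁰ K⁴.

T ≈ 413 K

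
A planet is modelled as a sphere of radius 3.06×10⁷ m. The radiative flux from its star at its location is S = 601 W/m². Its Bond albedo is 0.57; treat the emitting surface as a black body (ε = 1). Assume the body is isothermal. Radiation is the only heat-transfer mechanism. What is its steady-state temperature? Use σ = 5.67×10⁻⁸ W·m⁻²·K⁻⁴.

At equilibrium, absorbed power = emitted power.
Absorbing cross-section = πr² = 2.942×10¹⁵ m²; emitting surface = 4πr² = 1.177×10¹⁶ m² (ratio 4).
(1−a)S·A_cross = εσ·A_surf·T⁴  ⇒  T⁴ = (1−a)S/(4σ).
T⁴ = 0.430·601/(4·5.67×10⁻⁸) = 1.139×10⁹ K⁴.
T = (1.139×10⁹)^(1/4).

T ≈ 184 K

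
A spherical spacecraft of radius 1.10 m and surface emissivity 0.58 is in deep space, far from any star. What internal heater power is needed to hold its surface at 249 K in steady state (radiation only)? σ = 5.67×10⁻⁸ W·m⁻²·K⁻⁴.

P = εσ·4πr²·T⁴.
4πr² = 15.21 m²; T⁴ = 3.844×10⁹ K⁴.
P = 0.58·5.67×10⁻⁸·15.21·3.844×10⁹.

P ≈ 1920 W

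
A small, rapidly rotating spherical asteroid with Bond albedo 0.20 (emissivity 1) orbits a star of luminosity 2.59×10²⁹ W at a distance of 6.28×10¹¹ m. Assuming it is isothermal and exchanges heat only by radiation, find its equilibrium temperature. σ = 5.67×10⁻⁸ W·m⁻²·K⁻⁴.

T ≈ 655 K

First find the stellar flux at distance d: S = L/(4πd²) = 2.59×10²⁹/(4π·(6.28×10¹¹)²) = 52260 W/m².
For an isothermal sphere, absorbed (1−a)S·πr² = emitted σ·4πr²·T⁴, so T⁴ = (1−a)S/(4σ).
T⁴ = 0.800·52260/(4·5.67×10⁻⁸) = 1.843×10¹¹ K⁴.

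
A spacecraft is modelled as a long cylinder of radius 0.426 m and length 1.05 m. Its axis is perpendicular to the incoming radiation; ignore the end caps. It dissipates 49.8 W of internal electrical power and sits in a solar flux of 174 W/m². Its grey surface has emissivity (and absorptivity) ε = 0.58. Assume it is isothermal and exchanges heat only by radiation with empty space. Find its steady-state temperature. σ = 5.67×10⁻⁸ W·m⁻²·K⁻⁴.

T ≈ 197 K

At steady state, absorbed solar power + internal power = radiated power.
Absorbed: α·S·A_cross = 0.58·174·0.8946 = 90.28 W (cross-section 2rL).
Total input = 90.28 + 49.8 = 140.1 W.
Radiated: εσ·A_surf·T⁴ with A_surf = 2πrL = 2.810 m².
T⁴ = 140.1/(0.58·5.67×10⁻⁸·2.810) = 1.516×10⁹ K⁴.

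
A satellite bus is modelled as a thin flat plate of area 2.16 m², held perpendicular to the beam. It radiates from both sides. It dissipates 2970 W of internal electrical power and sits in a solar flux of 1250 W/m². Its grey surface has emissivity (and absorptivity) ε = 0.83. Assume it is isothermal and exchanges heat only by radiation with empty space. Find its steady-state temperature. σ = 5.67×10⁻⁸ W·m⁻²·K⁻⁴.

At steady state, absorbed solar power + internal power = radiated power.
Absorbed: α·S·A_cross = 0.83·1250·2.160 = 2241 W (cross-section A).
Total input = 2241 + 2970 = 5211 W.
Radiated: εσ·A_surf·T⁴ with A_surf = 2A = 4.320 m².
T⁴ = 5211/(0.83·5.67×10⁻⁸·4.320) = 2.563×10¹⁰ K⁴.

T ≈ 400 K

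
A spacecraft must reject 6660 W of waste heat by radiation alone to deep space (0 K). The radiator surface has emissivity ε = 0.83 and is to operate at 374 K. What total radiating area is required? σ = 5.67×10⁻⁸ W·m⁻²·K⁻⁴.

P = εσA T⁴ ⇒ A = P/(εσT⁴).
T⁴ = 1.957×10¹⁰ K⁴.
A = 6660/(0.83 × 5.67×10⁻⁸ × 1.957×10¹⁰).

A ≈ 7.23 m²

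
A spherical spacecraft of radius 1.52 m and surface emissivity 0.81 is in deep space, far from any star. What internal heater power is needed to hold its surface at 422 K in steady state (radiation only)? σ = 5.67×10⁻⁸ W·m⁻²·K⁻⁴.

P = εσ·4πr²·T⁴.
4πr² = 29.03 m²; T⁴ = 3.171×10¹⁰ K⁴.
P = 0.81·5.67×10⁻⁸·29.03·3.171×10¹⁰.

P ≈ 42300 W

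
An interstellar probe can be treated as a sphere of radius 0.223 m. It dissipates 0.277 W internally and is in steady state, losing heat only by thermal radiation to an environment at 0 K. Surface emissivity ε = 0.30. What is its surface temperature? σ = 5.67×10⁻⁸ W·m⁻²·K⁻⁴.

T ≈ 71.4 K

Steady state: internal power = radiated power, P = εσA T⁴.
Radiating area A = 4πr² = 0.6249 m².
T⁴ = P/(εσA) = 0.277/(0.30·5.67×10⁻⁸·0.6249) = 2.606×10⁷ K⁴.
T = (2.606×10⁷)^(1/4).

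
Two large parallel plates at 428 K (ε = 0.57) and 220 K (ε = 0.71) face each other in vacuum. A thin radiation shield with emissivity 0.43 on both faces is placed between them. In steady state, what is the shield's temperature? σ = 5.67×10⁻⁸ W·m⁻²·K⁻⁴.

T_s ≈ 361 K

In steady state the net flux on the hot side equals that on the cold side.
σ(T₁⁴−T_s⁴)/D₁ = σ(T_s⁴−T₂⁴)/D₂, with D₁ = 1/ε₁+1/ε_s−1 = 3.080, D₂ = 1/ε_s+1/ε₂−1 = 2.734.
Solve for T_s⁴: T_s⁴ = (D₂·T₁⁴ + D₁·T₂⁴)/(D₁+D₂) = 1.702×10¹⁰ K⁴.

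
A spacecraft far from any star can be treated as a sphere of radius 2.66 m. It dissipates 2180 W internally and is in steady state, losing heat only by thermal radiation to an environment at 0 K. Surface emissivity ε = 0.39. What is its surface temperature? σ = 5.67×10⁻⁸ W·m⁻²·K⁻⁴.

Steady state: internal power = radiated power, P = εσA T⁴.
Radiating area A = 4πr² = 88.91 m².
T⁴ = P/(εσA) = 2180/(0.39·5.67×10⁻⁸·88.91) = 1.109×10⁹ K⁴.
T = (1.109×10⁹)^(1/4).

T ≈ 182 K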